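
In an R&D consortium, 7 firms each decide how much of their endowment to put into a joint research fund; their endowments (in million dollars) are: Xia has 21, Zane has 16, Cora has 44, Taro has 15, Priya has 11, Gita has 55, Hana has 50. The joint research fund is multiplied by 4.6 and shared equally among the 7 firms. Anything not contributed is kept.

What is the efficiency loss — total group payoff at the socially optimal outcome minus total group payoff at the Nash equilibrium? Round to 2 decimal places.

763.20 million dollars

The private return per contributed unit is 4.6/7 = 0.6571 < 1 for every player regardless of endowment, so the Nash equilibrium is zero contribution and the group total is Σ E_j = 21 + 16 + 44 + 15 + 11 + 55 + 50 = 212.
Each contributed unit returns 4.600 to the group, so the social optimum is full contribution by everyone: group total = 4.600 × 212 = 975.20.
Efficiency loss = (4.600 − 1) × 212 = 763.20.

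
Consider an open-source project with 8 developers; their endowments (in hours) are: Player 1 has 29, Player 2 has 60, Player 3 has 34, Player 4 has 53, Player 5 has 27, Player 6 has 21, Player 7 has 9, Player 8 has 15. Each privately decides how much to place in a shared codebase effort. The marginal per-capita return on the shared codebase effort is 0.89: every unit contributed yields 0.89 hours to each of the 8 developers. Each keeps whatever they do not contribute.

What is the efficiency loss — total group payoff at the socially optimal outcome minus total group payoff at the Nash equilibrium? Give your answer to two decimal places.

The private return per contributed unit is 0.89 < 1 for everyone, so the Nash equilibrium is zero contribution and the group total is Σ E_j = 29 + 60 + 34 + 53 + 27 + 21 + 9 + 15 = 248.
Each contributed unit returns 7.120 to the group, so the social optimum is full contribution by everyone: group total = 7.120 × 248 = 1765.76.
Efficiency loss = (7.120 − 1) × 248 = 1517.76.

1517.76 hours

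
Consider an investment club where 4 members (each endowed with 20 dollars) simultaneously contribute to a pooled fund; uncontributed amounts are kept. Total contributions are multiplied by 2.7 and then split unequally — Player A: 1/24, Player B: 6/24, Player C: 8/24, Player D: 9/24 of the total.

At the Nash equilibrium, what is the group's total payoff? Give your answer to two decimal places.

114.00 dollars

A player with share s gets back 2.7·s per unit contributed, so full contribution is dominant for anyone with s > 1/2.7 = 0.3704 and zero contribution is dominant for anyone below.
Only Player D (9/24) clears that bar, contributing 20; the remaining 3 contribute 0. Total contributed: 20.
The pooled fund pays out 2.7 × 20 = 54.00 in total (split across the unequal shares, but the aggregate is all that matters for the group sum).
The 3 free-riders keep 20 each, adding 60. Group total = 60 + 54.00 = 114.00.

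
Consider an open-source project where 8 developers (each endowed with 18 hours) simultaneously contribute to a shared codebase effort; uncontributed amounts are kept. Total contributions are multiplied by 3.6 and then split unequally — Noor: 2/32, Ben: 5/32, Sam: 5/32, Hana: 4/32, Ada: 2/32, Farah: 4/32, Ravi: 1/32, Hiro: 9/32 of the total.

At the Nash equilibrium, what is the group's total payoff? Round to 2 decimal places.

A player with share s gets back 3.6·s per unit contributed, so full contribution is dominant for anyone with s > 1/3.6 = 0.2778 and zero contribution is dominant for anyone below.
Only Hiro (9/32) clears that bar, contributing 18; the remaining 7 contribute 0. Total contributed: 18.
The shared codebase effort pays out 3.6 × 18 = 64.80 in total (split across the unequal shares, but the aggregate is all that matters for the group sum).
The 7 free-riders keep 18 each, adding 126. Group total = 126 + 64.80 = 190.80.

190.80 hours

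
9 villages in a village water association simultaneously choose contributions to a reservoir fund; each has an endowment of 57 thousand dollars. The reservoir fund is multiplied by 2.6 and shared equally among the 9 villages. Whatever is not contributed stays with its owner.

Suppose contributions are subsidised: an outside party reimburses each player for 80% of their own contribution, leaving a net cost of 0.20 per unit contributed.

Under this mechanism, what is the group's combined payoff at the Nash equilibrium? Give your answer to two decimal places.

1744.20 thousand dollars

With the mechanism, a contributed unit returns (2.6/9) / 0.20 = 1.4444 per unit of net cost to the contributor — now above 1 — so contributing fully is weakly dominant for every player.
So the Nash equilibrium is full contribution by all 9; the group earns 9 × (57 × 0.80 + 2.6 × 57) = 1744.20.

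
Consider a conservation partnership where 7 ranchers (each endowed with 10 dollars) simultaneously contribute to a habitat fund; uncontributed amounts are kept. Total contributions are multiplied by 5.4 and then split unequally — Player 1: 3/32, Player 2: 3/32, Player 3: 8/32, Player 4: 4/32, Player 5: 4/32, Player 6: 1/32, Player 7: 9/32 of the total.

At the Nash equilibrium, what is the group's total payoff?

158.00 dollars

Each unit j contributes comes back to j as 5.4 × (j's share), so j prefers to contribute only if that share exceeds 1/5.4 = 0.1852; otherwise keeping the unit dominates.
Player 3 and Player 7 clear that bar, contributing 10 each; the remaining 5 contribute 0. Total contributed: 20.
The habitat fund pays out 5.4 × 20 = 108.00 in total (split across the unequal shares, but the aggregate is all that matters for the group sum).
The 5 free-riders keep 10 each, adding 50. Group total = 50 + 108.00 = 158.00.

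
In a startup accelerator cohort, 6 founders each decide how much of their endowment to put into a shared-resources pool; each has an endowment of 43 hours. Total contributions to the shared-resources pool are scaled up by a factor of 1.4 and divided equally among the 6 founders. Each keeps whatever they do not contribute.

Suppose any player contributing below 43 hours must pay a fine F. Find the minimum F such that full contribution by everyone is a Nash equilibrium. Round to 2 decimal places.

Given the others contribute fully, the best deviation is to contribute 0 (any partial contribution still incurs the fine and gives up units whose private return 0.2333 is below 1).
Deviating from 43 to 0 saves 43 hours but forfeits the deviator's share of the drop in the shared-resources pool: 1.4/6 × 43 = 10.03.
So the deviation gain is 43 − 10.03 = 32.97, and the fine must be at least 32.97 hours to wipe it out.

32.97 hours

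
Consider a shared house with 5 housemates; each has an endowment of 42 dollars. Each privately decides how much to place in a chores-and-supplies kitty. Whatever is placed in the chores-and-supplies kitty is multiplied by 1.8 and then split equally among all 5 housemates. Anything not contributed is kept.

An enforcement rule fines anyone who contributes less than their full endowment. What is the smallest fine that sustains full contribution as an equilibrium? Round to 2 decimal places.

Given the others contribute fully, the best deviation is to contribute 0 (any partial contribution still incurs the fine and gives up units whose private return 0.3600 is below 1).
Deviating from 42 to 0 saves 42 dollars but forfeits the deviator's share of the drop in the chores-and-supplies kitty: 1.8/5 × 42 = 15.12.
So the deviation gain is 42 − 15.12 = 26.88, and the fine must be at least 26.88 dollars to wipe it out.

26.88 dollars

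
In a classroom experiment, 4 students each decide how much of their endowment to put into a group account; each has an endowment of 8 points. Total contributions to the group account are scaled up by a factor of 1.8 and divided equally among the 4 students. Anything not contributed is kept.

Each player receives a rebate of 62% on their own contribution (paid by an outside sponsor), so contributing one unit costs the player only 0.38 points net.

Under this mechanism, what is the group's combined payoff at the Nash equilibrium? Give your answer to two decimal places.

77.44 points

The effective private return per unit is now (1.8/4) / 0.38 = 1.1842 > 1, so every player's dominant strategy flips to full contribution.
At the Nash equilibrium everyone contributes 8. Group total payoff = 4 × (8 × 0.62 + 1.8 × 8) = 77.44.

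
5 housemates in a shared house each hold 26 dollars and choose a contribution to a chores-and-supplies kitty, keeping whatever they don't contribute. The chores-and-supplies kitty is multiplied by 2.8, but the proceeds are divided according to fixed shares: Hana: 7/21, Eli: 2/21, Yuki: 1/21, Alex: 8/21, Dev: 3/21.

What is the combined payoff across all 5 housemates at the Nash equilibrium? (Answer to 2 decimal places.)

176.80 dollars

Each unit j contributes comes back to j as 2.8 × (j's share), so j prefers to contribute only if that share exceeds 1/2.8 = 0.3571; otherwise keeping the unit dominates.
Only Alex (8/21) clears that bar, contributing 26; the remaining 4 contribute 0. Total contributed: 26.
The chores-and-supplies kitty pays out 2.8 × 26 = 72.80 in total (split across the unequal shares, but the aggregate is all that matters for the group sum).
The 4 free-riders keep 26 each, adding 104. Group total = 104 + 72.80 = 176.80.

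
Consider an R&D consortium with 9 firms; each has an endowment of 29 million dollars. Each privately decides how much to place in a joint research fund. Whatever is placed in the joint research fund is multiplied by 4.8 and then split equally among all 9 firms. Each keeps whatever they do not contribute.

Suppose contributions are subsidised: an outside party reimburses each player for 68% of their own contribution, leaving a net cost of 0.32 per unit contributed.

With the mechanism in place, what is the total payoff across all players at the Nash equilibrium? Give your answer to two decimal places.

Under the mechanism each unit contributed yields (4.8/9) / 0.32 = 1.6667 back to its contributor per unit of net cost, which exceeds 1, making full contribution the dominant choice for everyone.
At the Nash equilibrium everyone contributes 29. Group total payoff = 9 × (29 × 0.68 + 4.8 × 29) = 1430.28.

1430.28 million dollars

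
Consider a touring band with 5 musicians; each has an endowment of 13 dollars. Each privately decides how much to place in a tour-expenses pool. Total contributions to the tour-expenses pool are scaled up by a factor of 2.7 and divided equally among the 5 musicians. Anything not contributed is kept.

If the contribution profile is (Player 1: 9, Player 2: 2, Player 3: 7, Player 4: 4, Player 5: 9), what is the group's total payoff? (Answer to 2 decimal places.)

Total contributed: 9 + 2 + 7 + 4 + 9 = 31; total kept: 5 × 13 − 31 = 34.
The tour-expenses pool pays out 2.7 × 31 = 83.70 in aggregate.
Group total = 34 + 83.70 = 117.70.

117.70 dollars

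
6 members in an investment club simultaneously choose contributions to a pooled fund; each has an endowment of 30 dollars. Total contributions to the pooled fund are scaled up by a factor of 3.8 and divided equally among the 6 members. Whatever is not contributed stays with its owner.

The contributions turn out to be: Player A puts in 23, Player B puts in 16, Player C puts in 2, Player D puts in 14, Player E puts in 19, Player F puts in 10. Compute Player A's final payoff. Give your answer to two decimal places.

60.20 dollars

Total contributed: 23 + 16 + 2 + 14 + 19 + 10 = 84.
Each receives 3.8 × 84 / 6 = 53.20 from the pooled fund.
Player A keeps 30 − 23 = 7, so Player A's payoff is 7 + 53.20 = 60.20.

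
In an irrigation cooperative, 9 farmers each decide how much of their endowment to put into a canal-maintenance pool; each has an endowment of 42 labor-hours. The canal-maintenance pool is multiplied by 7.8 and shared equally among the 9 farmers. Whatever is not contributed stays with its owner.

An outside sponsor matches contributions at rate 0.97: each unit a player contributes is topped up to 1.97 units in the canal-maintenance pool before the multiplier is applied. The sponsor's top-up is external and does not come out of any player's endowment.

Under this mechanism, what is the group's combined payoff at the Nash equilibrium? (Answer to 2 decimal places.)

With the mechanism, a contributed unit returns 7.8 × 1.97 / 9 = 1.7073 per unit of net cost to the contributor — now above 1 — so contributing fully is weakly dominant for every player.
At the Nash equilibrium everyone contributes 42. Group total payoff = 7.8 × 1.97 × 378 = 5808.35.

5808.35 labor-hours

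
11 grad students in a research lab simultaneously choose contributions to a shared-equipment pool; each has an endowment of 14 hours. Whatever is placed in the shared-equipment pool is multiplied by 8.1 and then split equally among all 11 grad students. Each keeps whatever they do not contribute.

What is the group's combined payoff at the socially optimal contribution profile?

Each contributed unit returns 8.100 to the group as a whole (0.7364 to each of 11 players), which exceeds 1, so the social optimum is full contribution: group total = 8.100 × 154 = 1247.40.

1247.40 hours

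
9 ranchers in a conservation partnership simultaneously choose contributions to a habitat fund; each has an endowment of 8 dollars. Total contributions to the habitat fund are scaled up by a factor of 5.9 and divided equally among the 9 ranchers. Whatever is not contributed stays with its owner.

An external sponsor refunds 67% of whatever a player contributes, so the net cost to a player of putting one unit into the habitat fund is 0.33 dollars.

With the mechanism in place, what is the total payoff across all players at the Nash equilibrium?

473.04 dollars

With the mechanism, a contributed unit returns (5.9/9) / 0.33 = 1.9865 per unit of net cost to the contributor — now above 1 — so contributing fully is weakly dominant for every player.
So the Nash equilibrium is full contribution by all 9; the group earns 9 × (8 × 0.67 + 5.9 × 8) = 473.04.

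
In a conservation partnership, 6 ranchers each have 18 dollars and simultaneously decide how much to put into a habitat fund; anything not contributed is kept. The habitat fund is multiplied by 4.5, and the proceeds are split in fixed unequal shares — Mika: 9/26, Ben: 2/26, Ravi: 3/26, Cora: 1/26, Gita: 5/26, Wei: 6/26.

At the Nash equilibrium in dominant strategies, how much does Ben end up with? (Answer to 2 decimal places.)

A player with share s gets back 4.5·s per unit contributed, so full contribution is dominant for anyone with s > 1/4.5 = 0.2222 and zero contribution is dominant for anyone below.
Mika and Wei are above the threshold, contributing 18 each; the remaining 4 contribute 0. Total contributed: 36.
Ben keeps 18 and receives 4.5 × 36 × 2/26 = 12.46 from the habitat fund, for a payoff of 30.46.

30.46 dollars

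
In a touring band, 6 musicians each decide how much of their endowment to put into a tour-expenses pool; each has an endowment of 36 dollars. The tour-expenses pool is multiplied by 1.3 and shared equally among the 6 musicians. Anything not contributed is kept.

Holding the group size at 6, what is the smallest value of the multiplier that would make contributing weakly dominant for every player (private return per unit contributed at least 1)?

6

A contributed unit returns (multiplier)/6 to its contributor.
This reaches 1 exactly when the multiplier is 6.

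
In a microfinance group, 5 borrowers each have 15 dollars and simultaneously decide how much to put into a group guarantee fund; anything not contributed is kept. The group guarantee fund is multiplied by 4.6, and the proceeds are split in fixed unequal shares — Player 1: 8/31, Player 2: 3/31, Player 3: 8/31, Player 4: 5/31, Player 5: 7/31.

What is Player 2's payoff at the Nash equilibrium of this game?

Each unit j contributes comes back to j as 4.6 × (j's share), so j prefers to contribute only if that share exceeds 1/4.6 = 0.2174; otherwise keeping the unit dominates.
Player 1, Player 3 and Player 5 clear that bar, contributing 15 each; the remaining 2 contribute 0. Total contributed: 45.
Player 2 keeps 15 and receives 4.6 × 45 × 3/31 = 20.03 from the group guarantee fund, for a payoff of 35.03.

35.03 dollars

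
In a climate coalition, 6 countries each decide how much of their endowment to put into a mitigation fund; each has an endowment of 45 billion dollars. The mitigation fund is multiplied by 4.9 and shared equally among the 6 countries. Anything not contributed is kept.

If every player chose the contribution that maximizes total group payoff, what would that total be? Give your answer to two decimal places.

Each contributed unit returns 4.900 to the group as a whole (0.8167 to each of 6 players), which exceeds 1, so the social optimum is full contribution: group total = 4.900 × 270 = 1323.00.

1323.00 billion dollars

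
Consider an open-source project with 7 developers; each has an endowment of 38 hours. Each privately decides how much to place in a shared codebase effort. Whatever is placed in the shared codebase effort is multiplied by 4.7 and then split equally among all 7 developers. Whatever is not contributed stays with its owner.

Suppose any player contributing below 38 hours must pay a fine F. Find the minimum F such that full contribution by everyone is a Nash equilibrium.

12.49 hours

Given the others contribute fully, the best deviation is to contribute 0 (any partial contribution still incurs the fine and gives up units whose private return 0.6714 is below 1).
Deviating from 38 to 0 saves 38 hours but forfeits the deviator's share of the drop in the shared codebase effort: 4.7/7 × 38 = 25.51.
So the deviation gain is 38 − 25.51 = 12.49, and the fine must be at least 12.49 hours to wipe it out.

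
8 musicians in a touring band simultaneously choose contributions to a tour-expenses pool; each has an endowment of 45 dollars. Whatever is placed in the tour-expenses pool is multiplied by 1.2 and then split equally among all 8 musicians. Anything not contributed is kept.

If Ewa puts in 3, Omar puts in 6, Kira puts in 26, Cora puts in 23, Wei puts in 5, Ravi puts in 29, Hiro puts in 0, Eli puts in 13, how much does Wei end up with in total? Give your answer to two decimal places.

55.75 dollars

Total contributed: 3 + 6 + 26 + 23 + 5 + 29 + 0 + 13 = 105.
Each receives 1.2 × 105 / 8 = 15.75 from the tour-expenses pool.
Wei keeps 45 − 5 = 40, so Wei's payoff is 40 + 15.75 = 55.75.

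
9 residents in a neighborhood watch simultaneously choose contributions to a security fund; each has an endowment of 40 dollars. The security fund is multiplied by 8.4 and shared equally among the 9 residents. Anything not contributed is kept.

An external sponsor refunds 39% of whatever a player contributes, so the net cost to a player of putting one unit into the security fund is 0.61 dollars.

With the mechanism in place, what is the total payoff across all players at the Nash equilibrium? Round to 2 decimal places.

3164.40 dollars

The effective private return per unit is now (8.4/9) / 0.61 = 1.5301 > 1, so every player's dominant strategy flips to full contribution.
So the Nash equilibrium is full contribution by all 9; the group earns 9 × (40 × 0.39 + 8.4 × 40) = 3164.40.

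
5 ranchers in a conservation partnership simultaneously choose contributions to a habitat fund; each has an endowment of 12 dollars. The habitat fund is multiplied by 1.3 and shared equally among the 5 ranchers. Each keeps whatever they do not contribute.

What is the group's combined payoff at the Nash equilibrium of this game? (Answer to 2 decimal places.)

Each contributed unit returns 1.3/5 = 0.2600 to its contributor — below 1 — so contributing 0 is dominant for every player. At the Nash equilibrium everyone keeps their 12, and the group total is 5 × 12 = 60.

60.00 dollars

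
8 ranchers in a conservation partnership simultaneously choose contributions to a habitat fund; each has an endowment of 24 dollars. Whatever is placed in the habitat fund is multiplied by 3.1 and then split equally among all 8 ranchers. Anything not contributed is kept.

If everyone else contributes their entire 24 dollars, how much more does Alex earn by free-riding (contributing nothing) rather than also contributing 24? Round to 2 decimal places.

Switching from a contribution of 24 to 0 lets Alex keep an extra 24 dollars, but lowers the habitat fund by 24, which costs Alex their own share of that drop: 3.1/8 × 24 = 9.30.
Net gain = 24 − 9.30 = 14.70. The private return per contributed unit (0.3875) is below 1, so free-riding is indeed the best response regardless of what the others do.

14.70 dollars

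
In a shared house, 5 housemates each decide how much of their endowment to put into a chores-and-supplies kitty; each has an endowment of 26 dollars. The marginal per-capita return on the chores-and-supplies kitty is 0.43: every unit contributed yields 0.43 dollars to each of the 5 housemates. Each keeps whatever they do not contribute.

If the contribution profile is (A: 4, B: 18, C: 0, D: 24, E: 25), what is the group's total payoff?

Total contributed: 4 + 18 + 0 + 24 + 25 = 71; total kept: 5 × 26 − 71 = 59.
The chores-and-supplies kitty pays out 0.43 × 5 × 71 = 152.65 in aggregate.
Group total = 59 + 152.65 = 211.65.

211.65 dollars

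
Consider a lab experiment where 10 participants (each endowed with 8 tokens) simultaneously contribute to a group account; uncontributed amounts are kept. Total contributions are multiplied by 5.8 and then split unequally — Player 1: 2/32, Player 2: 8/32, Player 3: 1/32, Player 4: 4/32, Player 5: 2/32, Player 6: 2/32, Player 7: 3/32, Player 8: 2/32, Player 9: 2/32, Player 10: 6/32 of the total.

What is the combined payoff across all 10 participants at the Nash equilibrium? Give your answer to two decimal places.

A player with share s gets back 5.8·s per unit contributed, so full contribution is dominant for anyone with s > 1/5.8 = 0.1724 and zero contribution is dominant for anyone below.
Player 2 and Player 10 clear that bar, contributing 8 each; the remaining 8 contribute 0. Total contributed: 16.
The group account pays out 5.8 × 16 = 92.80 in total (split across the unequal shares, but the aggregate is all that matters for the group sum).
The 8 free-riders keep 8 each, adding 64. Group total = 64 + 92.80 = 156.80.

156.80 tokens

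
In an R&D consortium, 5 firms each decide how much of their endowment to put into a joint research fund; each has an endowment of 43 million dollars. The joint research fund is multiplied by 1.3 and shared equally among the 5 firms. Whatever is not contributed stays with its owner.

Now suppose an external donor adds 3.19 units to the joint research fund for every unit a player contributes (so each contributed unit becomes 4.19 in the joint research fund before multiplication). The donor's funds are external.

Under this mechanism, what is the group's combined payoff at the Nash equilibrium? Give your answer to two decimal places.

1171.11 million dollars

Under the mechanism each unit contributed yields 1.3 × 4.19 / 5 = 1.0894 back to its contributor per unit of net cost, which exceeds 1, making full contribution the dominant choice for everyone.
At the Nash equilibrium everyone contributes 43. Group total payoff = 1.3 × 4.19 × 215 = 1171.11.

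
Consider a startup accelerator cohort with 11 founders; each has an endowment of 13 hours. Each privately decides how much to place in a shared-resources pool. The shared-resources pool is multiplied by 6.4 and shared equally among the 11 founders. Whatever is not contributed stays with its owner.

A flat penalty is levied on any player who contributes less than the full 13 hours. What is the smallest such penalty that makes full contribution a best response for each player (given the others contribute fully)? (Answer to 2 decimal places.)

5.44 hours

Given the others contribute fully, the best deviation is to contribute 0 (any partial contribution still incurs the fine and gives up units whose private return 0.5818 is below 1).
Deviating from 13 to 0 saves 13 hours but forfeits the deviator's share of the drop in the shared-resources pool: 6.4/11 × 13 = 7.56.
So the deviation gain is 13 − 7.56 = 5.44, and the fine must be at least 5.44 hours to wipe it out.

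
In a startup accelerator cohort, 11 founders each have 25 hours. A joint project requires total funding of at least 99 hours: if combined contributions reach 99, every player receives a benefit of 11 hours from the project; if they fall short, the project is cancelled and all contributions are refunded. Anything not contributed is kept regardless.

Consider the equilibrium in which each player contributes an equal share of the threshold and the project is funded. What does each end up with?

Equal share of the threshold: 99/11 = 9.
At this profile no one gains by cutting their contribution: any cut drops the total below 99, the project is cancelled, contributions are refunded, and the deviator ends with 25, which is less than 25 − 9 + 11 = 27. Contributing more than 9 just wastes the excess. So contributing exactly 9 is a best response.
Each player's payoff: 25 − 9 + 11 = 27.

27 hours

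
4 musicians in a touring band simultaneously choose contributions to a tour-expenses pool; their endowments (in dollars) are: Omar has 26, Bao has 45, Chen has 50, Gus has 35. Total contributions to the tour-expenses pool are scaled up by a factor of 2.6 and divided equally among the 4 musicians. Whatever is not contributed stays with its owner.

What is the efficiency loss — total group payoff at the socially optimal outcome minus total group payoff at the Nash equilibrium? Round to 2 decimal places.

249.60 dollars

The private return per contributed unit is 2.6/4 = 0.6500 < 1 for every player regardless of endowment, so the Nash equilibrium is zero contribution and the group total is Σ E_j = 26 + 45 + 50 + 35 = 156.
Each contributed unit returns 2.600 to the group, so the social optimum is full contribution by everyone: group total = 2.600 × 156 = 405.60.
Efficiency loss = (2.600 − 1) × 156 = 249.60.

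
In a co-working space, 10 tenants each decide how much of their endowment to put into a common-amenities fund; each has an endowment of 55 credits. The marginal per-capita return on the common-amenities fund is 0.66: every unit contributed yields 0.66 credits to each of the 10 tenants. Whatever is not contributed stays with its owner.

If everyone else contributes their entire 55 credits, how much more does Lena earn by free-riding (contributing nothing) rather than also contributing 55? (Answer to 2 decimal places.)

Switching from a contribution of 55 to 0 lets Lena keep an extra 55 credits, but lowers the common-amenities fund by 55, which costs Lena their own share of that drop: 0.66 × 55 = 36.30.
Net gain = 55 − 36.30 = 18.70. The private return per contributed unit (0.66) is below 1, so free-riding is indeed the best response regardless of what the others do.

18.70 credits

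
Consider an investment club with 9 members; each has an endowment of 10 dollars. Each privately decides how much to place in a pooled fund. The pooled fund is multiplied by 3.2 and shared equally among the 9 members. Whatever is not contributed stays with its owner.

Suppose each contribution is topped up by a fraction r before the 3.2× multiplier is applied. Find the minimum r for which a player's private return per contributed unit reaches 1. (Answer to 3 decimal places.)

1.813

With matching at rate r, one contributed unit becomes (1 + r) in the pooled fund and returns 3.2 × (1 + r) / 9 to the contributor.
Setting this equal to 1: 1 + r = 9/3.2 = 2.8125.
So the minimum matching rate is r = 2.8125 − 1 = 1.813.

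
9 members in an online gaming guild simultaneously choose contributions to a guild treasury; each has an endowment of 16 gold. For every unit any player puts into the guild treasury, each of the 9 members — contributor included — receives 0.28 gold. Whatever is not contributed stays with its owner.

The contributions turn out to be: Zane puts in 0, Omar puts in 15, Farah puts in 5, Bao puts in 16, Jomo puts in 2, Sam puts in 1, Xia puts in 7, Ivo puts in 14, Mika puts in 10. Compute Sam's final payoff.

34.60 gold

Total contributed: 0 + 15 + 5 + 16 + 2 + 1 + 7 + 14 + 10 = 70.
Each receives 0.28 × 70 = 19.60 from the guild treasury.
Sam keeps 16 − 1 = 15, so Sam's payoff is 15 + 19.60 = 34.60.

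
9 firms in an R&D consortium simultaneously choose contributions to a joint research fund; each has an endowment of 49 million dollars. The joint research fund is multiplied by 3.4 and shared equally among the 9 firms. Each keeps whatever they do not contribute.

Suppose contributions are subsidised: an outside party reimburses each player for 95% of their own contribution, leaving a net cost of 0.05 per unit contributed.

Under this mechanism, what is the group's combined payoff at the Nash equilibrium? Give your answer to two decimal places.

Under the mechanism each unit contributed yields (3.4/9) / 0.05 = 7.5556 back to its contributor per unit of net cost, which exceeds 1, making full contribution the dominant choice for everyone.
At the Nash equilibrium everyone contributes 49. Group total payoff = 9 × (49 × 0.95 + 3.4 × 49) = 1918.35.

1918.35 million dollars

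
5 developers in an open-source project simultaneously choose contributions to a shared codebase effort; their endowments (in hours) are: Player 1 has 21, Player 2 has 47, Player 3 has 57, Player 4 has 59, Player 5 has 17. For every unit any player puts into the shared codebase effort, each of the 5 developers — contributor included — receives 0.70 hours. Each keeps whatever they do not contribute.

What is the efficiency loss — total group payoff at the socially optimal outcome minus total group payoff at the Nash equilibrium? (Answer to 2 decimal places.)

The private return per contributed unit is 0.70 < 1 for everyone, so the Nash equilibrium is zero contribution and the group total is Σ E_j = 21 + 47 + 57 + 59 + 17 = 201.
Each contributed unit returns 3.500 to the group, so the social optimum is full contribution by everyone: group total = 3.500 × 201 = 703.50.
Efficiency loss = (3.500 − 1) × 201 = 502.50.

502.50 hours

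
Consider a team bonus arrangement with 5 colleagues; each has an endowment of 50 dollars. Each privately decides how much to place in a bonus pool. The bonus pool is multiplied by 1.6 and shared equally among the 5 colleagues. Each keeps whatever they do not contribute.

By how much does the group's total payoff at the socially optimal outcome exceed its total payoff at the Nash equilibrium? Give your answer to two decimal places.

Each contributed unit returns 1.6/5 = 0.3200 to its contributor — below 1 — so contributing 0 is dominant for every player. At the Nash equilibrium everyone keeps their 50, and the group total is 5 × 50 = 250.
Each contributed unit returns 1.600 to the group as a whole (0.3200 to each of 5 players), which exceeds 1, so the social optimum is full contribution: group total = 1.600 × 250 = 400.00.
Efficiency loss = 400.00 − 250 = 150.00.

150.00 dollars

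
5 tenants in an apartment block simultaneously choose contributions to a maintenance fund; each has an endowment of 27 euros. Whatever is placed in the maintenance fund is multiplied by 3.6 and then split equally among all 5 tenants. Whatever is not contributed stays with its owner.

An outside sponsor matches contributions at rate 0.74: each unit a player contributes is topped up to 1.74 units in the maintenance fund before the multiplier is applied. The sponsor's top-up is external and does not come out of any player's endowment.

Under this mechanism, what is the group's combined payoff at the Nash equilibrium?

845.64 euros

With the mechanism, a contributed unit returns 3.6 × 1.74 / 5 = 1.2528 per unit of net cost to the contributor — now above 1 — so contributing fully is weakly dominant for every player.
So the Nash equilibrium is full contribution by all 5; the group earns 3.6 × 1.74 × 135 = 845.64.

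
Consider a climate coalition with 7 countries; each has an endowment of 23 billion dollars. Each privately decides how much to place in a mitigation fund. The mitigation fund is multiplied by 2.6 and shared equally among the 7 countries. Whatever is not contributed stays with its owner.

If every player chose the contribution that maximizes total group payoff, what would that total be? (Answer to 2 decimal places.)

Each contributed unit returns 2.600 to the group as a whole (0.3714 to each of 7 players), which exceeds 1, so the social optimum is full contribution: group total = 2.600 × 161 = 418.60.

418.60 billion dollars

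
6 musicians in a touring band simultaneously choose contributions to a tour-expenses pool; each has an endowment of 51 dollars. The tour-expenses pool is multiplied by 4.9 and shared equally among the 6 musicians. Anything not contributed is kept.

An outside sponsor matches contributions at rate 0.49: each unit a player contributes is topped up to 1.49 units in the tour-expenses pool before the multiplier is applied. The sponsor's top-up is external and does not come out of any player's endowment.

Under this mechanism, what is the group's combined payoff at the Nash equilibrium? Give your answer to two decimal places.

2234.11 dollars

With the mechanism, a contributed unit returns 4.9 × 1.49 / 6 = 1.2168 per unit of net cost to the contributor — now above 1 — so contributing fully is weakly dominant for every player.
So the Nash equilibrium is full contribution by all 6; the group earns 4.9 × 1.49 × 306 = 2234.11.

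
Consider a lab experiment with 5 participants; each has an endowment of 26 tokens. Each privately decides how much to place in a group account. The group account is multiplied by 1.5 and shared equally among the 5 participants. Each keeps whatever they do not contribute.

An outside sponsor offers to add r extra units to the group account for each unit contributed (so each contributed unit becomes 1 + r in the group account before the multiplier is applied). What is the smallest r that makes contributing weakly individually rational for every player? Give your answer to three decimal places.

2.333

With matching at rate r, one contributed unit becomes (1 + r) in the group account and returns 1.5 × (1 + r) / 5 to the contributor.
Setting this equal to 1: 1 + r = 5/1.5 = 3.3333.
So the minimum matching rate is r = 3.3333 − 1 = 2.333.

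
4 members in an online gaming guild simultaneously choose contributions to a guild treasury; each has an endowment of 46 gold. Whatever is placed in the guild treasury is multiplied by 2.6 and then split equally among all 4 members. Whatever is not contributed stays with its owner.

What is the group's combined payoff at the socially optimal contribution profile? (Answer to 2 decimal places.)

478.40 gold

Each contributed unit returns 2.600 to the group as a whole (0.6500 to each of 4 players), which exceeds 1, so the social optimum is full contribution: group total = 2.600 × 184 = 478.40.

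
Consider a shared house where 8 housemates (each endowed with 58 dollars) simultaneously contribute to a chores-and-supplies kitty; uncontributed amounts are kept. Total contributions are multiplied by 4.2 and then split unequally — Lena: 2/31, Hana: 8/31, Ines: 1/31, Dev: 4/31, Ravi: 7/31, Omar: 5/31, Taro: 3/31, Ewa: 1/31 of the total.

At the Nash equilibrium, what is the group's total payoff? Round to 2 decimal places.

649.60 dollars

Each unit j contributes comes back to j as 4.2 × (j's share), so j prefers to contribute only if that share exceeds 1/4.2 = 0.2381; otherwise keeping the unit dominates.
Hana alone (share 8/31) is above the threshold, contributing 58; the remaining 7 contribute 0. Total contributed: 58.
The chores-and-supplies kitty pays out 4.2 × 58 = 243.60 in total (split across the unequal shares, but the aggregate is all that matters for the group sum).
The 7 free-riders keep 58 each, adding 406. Group total = 406 + 243.60 = 649.60.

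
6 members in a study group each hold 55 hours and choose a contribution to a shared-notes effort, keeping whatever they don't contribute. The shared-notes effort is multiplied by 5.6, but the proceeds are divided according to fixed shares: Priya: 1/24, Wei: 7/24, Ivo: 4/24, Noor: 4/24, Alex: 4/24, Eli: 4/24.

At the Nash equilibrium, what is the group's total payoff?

For player j, contributing a unit is worthwhile iff 5.6 × (j's share) ≥ 1, i.e. iff j's share is at least 0.1786.
Wei alone (share 7/24) is above the threshold, contributing 55; the remaining 5 contribute 0. Total contributed: 55.
The shared-notes effort pays out 5.6 × 55 = 308.00 in total (split across the unequal shares, but the aggregate is all that matters for the group sum).
The 5 free-riders keep 55 each, adding 275. Group total = 275 + 308.00 = 583.00.

583.00 hours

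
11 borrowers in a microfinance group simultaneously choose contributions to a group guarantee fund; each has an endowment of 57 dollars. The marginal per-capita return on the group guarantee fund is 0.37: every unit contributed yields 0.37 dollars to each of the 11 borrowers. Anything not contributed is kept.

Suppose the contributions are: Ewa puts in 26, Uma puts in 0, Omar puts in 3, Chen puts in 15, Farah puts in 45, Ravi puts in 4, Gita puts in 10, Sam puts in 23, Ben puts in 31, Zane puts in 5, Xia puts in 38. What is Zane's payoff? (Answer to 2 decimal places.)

126.00 dollars

Total contributed: 26 + 0 + 3 + 15 + 45 + 4 + 10 + 23 + 31 + 5 + 38 = 200.
Each receives 0.37 × 200 = 74.00 from the group guarantee fund.
Zane keeps 57 − 5 = 52, so Zane's payoff is 52 + 74.00 = 126.00.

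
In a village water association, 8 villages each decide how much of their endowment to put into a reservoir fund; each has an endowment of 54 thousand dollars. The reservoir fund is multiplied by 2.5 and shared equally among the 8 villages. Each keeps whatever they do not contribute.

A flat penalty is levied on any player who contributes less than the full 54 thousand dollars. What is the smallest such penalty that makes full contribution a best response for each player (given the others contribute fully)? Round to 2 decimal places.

Given the others contribute fully, the best deviation is to contribute 0 (any partial contribution still incurs the fine and gives up units whose private return 0.3125 is below 1).
Deviating from 54 to 0 saves 54 thousand dollars but forfeits the deviator's share of the drop in the reservoir fund: 2.5/8 × 54 = 16.87.
So the deviation gain is 54 − 16.87 = 37.13, and the fine must be at least 37.13 thousand dollars to wipe it out.

37.13 thousand dollars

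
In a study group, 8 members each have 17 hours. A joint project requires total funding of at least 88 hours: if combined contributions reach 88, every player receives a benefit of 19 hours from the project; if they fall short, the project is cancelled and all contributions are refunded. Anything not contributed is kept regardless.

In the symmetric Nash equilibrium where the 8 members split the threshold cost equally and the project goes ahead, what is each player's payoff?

Equal share of the threshold: 88/8 = 11.
At this profile no one gains by cutting their contribution: any cut drops the total below 88, the project is cancelled, contributions are refunded, and the deviator ends with 17, which is less than 17 − 11 + 19 = 25. Contributing more than 11 just wastes the excess. So contributing exactly 11 is a best response.
Each player's payoff: 17 − 11 + 19 = 25.

25 hours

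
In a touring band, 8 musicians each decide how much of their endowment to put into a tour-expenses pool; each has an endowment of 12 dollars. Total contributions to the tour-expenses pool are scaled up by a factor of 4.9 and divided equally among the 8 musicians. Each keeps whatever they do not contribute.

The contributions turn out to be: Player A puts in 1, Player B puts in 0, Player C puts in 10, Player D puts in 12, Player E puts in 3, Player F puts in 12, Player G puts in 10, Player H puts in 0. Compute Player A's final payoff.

40.40 dollars

Total contributed: 1 + 0 + 10 + 12 + 3 + 12 + 10 + 0 = 48.
Each receives 4.9 × 48 / 8 = 29.40 from the tour-expenses pool.
Player A keeps 12 − 1 = 11, so Player A's payoff is 11 + 29.40 = 40.40.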